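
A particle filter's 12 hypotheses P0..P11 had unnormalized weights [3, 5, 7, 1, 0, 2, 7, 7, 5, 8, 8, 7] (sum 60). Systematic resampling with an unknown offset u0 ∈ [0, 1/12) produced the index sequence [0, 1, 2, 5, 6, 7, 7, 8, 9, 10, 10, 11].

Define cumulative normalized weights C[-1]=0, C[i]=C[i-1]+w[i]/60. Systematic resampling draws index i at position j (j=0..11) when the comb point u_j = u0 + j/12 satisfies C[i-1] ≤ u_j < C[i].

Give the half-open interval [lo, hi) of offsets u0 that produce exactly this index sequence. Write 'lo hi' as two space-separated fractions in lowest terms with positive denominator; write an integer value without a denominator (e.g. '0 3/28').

C = [1/20, 2/15, 1/4, 4/15, 4/15, 3/10, 5/12, 8/15, 37/60, 3/4, 53/60, 1]
j=0 picked index 0: u0 ∈ [0, 1/20)
j=1 picked index 1: u0 ∈ [-1/30, 1/20)
j=2 picked index 2: u0 ∈ [-1/30, 1/12)
j=3 picked index 5: u0 ∈ [1/60, 1/20)
j=4 picked index 6: u0 ∈ [-1/30, 1/12)
j=5 picked index 7: u0 ∈ [0, 7/60)
j=6 picked index 7: u0 ∈ [-1/12, 1/30)
j=7 picked index 8: u0 ∈ [-1/20, 1/30)
j=8 picked index 9: u0 ∈ [-1/20, 1/12)
j=9 picked index 10: u0 ∈ [0, 2/15)
j=10 picked index 10: u0 ∈ [-1/12, 1/20)
j=11 picked index 11: u0 ∈ [-1/30, 1/12)
intersection: [1/60, 1/30)

1/60 1/30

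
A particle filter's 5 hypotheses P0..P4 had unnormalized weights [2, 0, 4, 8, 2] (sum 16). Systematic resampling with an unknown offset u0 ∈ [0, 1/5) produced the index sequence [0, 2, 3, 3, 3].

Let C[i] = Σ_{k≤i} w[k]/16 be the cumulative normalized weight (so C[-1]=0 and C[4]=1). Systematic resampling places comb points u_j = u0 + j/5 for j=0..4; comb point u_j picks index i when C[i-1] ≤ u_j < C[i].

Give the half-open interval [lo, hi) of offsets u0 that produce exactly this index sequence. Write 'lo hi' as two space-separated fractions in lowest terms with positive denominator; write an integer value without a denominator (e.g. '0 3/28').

0 3/40

C = [1/8, 1/8, 3/8, 7/8, 1]
j=0 picked index 0: u0 ∈ [0, 1/8)
j=1 picked index 2: u0 ∈ [-3/40, 7/40)
j=2 picked index 3: u0 ∈ [-1/40, 19/40)
j=3 picked index 3: u0 ∈ [-9/40, 11/40)
j=4 picked index 3: u0 ∈ [-17/40, 3/40)
intersection: [0, 3/40)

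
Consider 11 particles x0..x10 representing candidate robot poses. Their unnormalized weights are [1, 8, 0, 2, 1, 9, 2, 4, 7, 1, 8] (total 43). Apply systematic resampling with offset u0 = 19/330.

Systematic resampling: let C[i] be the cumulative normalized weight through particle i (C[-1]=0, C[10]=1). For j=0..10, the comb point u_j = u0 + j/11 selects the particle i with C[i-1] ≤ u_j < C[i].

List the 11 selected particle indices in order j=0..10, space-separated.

1 1 3 5 5 6 7 8 8 10 10

C = [1/43, 9/43, 9/43, 11/43, 12/43, 21/43, 23/43, 27/43, 34/43, 35/43, 1]
j=0: u_0=19/330 ∈ [1/43, 9/43) → index 1
j=1: u_1=49/330 ∈ [1/43, 9/43) → index 1
j=2: u_2=79/330 ∈ [9/43, 11/43) → index 3
j=3: u_3=109/330 ∈ [12/43, 21/43) → index 5
j=4: u_4=139/330 ∈ [12/43, 21/43) → index 5
j=5: u_5=169/330 ∈ [21/43, 23/43) → index 6
j=6: u_6=199/330 ∈ [23/43, 27/43) → index 7
j=7: u_7=229/330 ∈ [27/43, 34/43) → index 8
j=8: u_8=259/330 ∈ [27/43, 34/43) → index 8
j=9: u_9=289/330 ∈ [35/43, 1) → index 10
j=10: u_10=29/30 ∈ [35/43, 1) → index 10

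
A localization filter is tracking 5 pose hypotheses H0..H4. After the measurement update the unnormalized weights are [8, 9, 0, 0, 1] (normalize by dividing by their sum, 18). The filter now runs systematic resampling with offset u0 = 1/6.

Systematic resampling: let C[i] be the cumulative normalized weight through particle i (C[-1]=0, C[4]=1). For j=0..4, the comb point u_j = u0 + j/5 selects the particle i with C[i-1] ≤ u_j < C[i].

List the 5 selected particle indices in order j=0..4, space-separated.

0 0 1 1 4

C = [4/9, 17/18, 17/18, 17/18, 1]
j=0: u_0=1/6 ∈ [0, 4/9) → index 0
j=1: u_1=11/30 ∈ [0, 4/9) → index 0
j=2: u_2=17/30 ∈ [4/9, 17/18) → index 1
j=3: u_3=23/30 ∈ [4/9, 17/18) → index 1
j=4: u_4=29/30 ∈ [17/18, 1) → index 4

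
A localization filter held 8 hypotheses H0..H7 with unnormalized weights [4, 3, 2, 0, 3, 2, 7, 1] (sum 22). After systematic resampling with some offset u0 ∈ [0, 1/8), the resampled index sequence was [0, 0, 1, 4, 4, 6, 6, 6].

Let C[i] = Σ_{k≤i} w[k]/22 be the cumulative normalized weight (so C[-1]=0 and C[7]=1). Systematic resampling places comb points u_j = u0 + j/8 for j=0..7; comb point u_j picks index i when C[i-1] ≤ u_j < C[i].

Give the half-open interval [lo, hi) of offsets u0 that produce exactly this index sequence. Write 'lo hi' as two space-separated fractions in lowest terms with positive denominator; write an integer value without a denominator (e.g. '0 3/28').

C = [2/11, 7/22, 9/22, 9/22, 6/11, 7/11, 21/22, 1]
j=0 picked index 0: u0 ∈ [0, 2/11)
j=1 picked index 0: u0 ∈ [-1/8, 5/88)
j=2 picked index 1: u0 ∈ [-3/44, 3/44)
j=3 picked index 4: u0 ∈ [3/88, 15/88)
j=4 picked index 4: u0 ∈ [-1/11, 1/22)
j=5 picked index 6: u0 ∈ [1/88, 29/88)
j=6 picked index 6: u0 ∈ [-5/44, 9/44)
j=7 picked index 6: u0 ∈ [-21/88, 7/88)
intersection: [3/88, 1/22)

3/88 1/22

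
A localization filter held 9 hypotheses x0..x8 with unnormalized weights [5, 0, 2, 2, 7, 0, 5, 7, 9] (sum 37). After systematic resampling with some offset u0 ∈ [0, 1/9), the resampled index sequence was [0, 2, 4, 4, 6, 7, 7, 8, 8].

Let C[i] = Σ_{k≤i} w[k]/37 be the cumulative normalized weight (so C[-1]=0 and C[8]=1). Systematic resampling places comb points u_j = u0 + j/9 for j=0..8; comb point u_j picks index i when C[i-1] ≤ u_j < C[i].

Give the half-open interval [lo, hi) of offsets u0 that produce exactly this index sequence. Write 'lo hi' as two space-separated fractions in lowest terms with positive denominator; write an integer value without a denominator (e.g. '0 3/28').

C = [5/37, 5/37, 7/37, 9/37, 16/37, 16/37, 21/37, 28/37, 1]
j=0 picked index 0: u0 ∈ [0, 5/37)
j=1 picked index 2: u0 ∈ [8/333, 26/333)
j=2 picked index 4: u0 ∈ [7/333, 70/333)
j=3 picked index 4: u0 ∈ [-10/111, 11/111)
j=4 picked index 6: u0 ∈ [-4/333, 41/333)
j=5 picked index 7: u0 ∈ [4/333, 67/333)
j=6 picked index 7: u0 ∈ [-11/111, 10/111)
j=7 picked index 8: u0 ∈ [-7/333, 2/9)
j=8 picked index 8: u0 ∈ [-44/333, 1/9)
intersection: [8/333, 26/333)

8/333 26/333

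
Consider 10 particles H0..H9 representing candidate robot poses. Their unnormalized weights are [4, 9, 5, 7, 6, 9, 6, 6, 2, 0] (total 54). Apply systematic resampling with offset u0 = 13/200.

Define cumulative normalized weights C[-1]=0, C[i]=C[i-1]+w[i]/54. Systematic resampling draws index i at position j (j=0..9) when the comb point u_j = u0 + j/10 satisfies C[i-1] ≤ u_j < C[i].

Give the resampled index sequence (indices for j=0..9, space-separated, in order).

C = [2/27, 13/54, 1/3, 25/54, 31/54, 20/27, 23/27, 26/27, 1, 1]
j=0: u_0=13/200 ∈ [0, 2/27) → index 0
j=1: u_1=33/200 ∈ [2/27, 13/54) → index 1
j=2: u_2=53/200 ∈ [13/54, 1/3) → index 2
j=3: u_3=73/200 ∈ [1/3, 25/54) → index 3
j=4: u_4=93/200 ∈ [25/54, 31/54) → index 4
j=5: u_5=113/200 ∈ [25/54, 31/54) → index 4
j=6: u_6=133/200 ∈ [31/54, 20/27) → index 5
j=7: u_7=153/200 ∈ [20/27, 23/27) → index 6
j=8: u_8=173/200 ∈ [23/27, 26/27) → index 7
j=9: u_9=193/200 ∈ [26/27, 1) → index 8

0 1 2 3 4 4 5 6 7 8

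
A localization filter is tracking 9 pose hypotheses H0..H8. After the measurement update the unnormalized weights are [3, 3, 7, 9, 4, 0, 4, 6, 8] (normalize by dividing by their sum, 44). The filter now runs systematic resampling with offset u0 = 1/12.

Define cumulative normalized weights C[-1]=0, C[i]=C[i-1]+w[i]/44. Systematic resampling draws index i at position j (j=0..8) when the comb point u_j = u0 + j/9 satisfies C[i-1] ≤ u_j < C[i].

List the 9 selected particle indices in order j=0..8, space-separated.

1 2 3 3 4 6 7 8 8

C = [3/44, 3/22, 13/44, 1/2, 13/22, 13/22, 15/22, 9/11, 1]
j=0: u_0=1/12 ∈ [3/44, 3/22) → index 1
j=1: u_1=7/36 ∈ [3/22, 13/44) → index 2
j=2: u_2=11/36 ∈ [13/44, 1/2) → index 3
j=3: u_3=5/12 ∈ [13/44, 1/2) → index 3
j=4: u_4=19/36 ∈ [1/2, 13/22) → index 4
j=5: u_5=23/36 ∈ [13/22, 15/22) → index 6
j=6: u_6=3/4 ∈ [15/22, 9/11) → index 7
j=7: u_7=31/36 ∈ [9/11, 1) → index 8
j=8: u_8=35/36 ∈ [9/11, 1) → index 8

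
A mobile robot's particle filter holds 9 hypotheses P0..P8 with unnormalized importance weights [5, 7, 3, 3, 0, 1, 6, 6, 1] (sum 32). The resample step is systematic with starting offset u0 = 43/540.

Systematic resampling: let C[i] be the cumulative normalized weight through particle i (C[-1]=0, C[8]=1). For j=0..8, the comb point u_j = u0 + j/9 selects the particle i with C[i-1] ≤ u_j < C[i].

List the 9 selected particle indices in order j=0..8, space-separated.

C = [5/32, 3/8, 15/32, 9/16, 9/16, 19/32, 25/32, 31/32, 1]
j=0: u_0=43/540 ∈ [0, 5/32) → index 0
j=1: u_1=103/540 ∈ [5/32, 3/8) → index 1
j=2: u_2=163/540 ∈ [5/32, 3/8) → index 1
j=3: u_3=223/540 ∈ [3/8, 15/32) → index 2
j=4: u_4=283/540 ∈ [15/32, 9/16) → index 3
j=5: u_5=343/540 ∈ [19/32, 25/32) → index 6
j=6: u_6=403/540 ∈ [19/32, 25/32) → index 6
j=7: u_7=463/540 ∈ [25/32, 31/32) → index 7
j=8: u_8=523/540 ∈ [25/32, 31/32) → index 7

0 1 1 2 3 6 6 7 7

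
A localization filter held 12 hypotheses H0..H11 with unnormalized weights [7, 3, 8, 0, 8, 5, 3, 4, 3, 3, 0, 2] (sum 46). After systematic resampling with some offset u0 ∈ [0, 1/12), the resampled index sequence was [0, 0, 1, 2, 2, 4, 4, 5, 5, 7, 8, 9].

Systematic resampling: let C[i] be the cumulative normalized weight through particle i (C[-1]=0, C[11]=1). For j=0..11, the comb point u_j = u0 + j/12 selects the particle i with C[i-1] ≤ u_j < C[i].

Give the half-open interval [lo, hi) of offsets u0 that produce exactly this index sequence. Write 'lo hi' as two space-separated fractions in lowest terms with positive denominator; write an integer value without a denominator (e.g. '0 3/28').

0 1/138

C = [7/46, 5/23, 9/23, 9/23, 13/23, 31/46, 17/23, 19/23, 41/46, 22/23, 22/23, 1]
j=0 picked index 0: u0 ∈ [0, 7/46)
j=1 picked index 0: u0 ∈ [-1/12, 19/276)
j=2 picked index 1: u0 ∈ [-1/69, 7/138)
j=3 picked index 2: u0 ∈ [-3/92, 13/92)
j=4 picked index 2: u0 ∈ [-8/69, 4/69)
j=5 picked index 4: u0 ∈ [-7/276, 41/276)
j=6 picked index 4: u0 ∈ [-5/46, 3/46)
j=7 picked index 5: u0 ∈ [-5/276, 25/276)
j=8 picked index 5: u0 ∈ [-7/69, 1/138)
j=9 picked index 7: u0 ∈ [-1/92, 7/92)
j=10 picked index 8: u0 ∈ [-1/138, 4/69)
j=11 picked index 9: u0 ∈ [-7/276, 11/276)
intersection: [0, 1/138)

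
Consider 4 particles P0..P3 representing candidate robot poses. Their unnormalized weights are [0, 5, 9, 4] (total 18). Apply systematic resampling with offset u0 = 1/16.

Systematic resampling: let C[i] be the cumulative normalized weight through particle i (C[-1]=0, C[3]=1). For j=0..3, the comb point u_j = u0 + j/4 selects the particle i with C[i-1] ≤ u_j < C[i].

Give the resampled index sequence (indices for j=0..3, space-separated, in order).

1 2 2 3

C = [0, 5/18, 7/9, 1]
j=0: u_0=1/16 ∈ [0, 5/18) → index 1
j=1: u_1=5/16 ∈ [5/18, 7/9) → index 2
j=2: u_2=9/16 ∈ [5/18, 7/9) → index 2
j=3: u_3=13/16 ∈ [7/9, 1) → index 3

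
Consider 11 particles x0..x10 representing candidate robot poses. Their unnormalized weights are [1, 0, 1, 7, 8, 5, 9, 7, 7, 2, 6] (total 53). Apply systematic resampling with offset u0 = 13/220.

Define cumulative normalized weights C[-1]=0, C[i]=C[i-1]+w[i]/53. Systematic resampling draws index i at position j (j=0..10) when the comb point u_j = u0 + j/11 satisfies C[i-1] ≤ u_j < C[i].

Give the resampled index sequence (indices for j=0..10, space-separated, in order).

3 3 4 5 6 6 7 7 8 9 10

C = [1/53, 1/53, 2/53, 9/53, 17/53, 22/53, 31/53, 38/53, 45/53, 47/53, 1]
j=0: u_0=13/220 ∈ [2/53, 9/53) → index 3
j=1: u_1=3/20 ∈ [2/53, 9/53) → index 3
j=2: u_2=53/220 ∈ [9/53, 17/53) → index 4
j=3: u_3=73/220 ∈ [17/53, 22/53) → index 5
j=4: u_4=93/220 ∈ [22/53, 31/53) → index 6
j=5: u_5=113/220 ∈ [22/53, 31/53) → index 6
j=6: u_6=133/220 ∈ [31/53, 38/53) → index 7
j=7: u_7=153/220 ∈ [31/53, 38/53) → index 7
j=8: u_8=173/220 ∈ [38/53, 45/53) → index 8
j=9: u_9=193/220 ∈ [45/53, 47/53) → index 9
j=10: u_10=213/220 ∈ [47/53, 1) → index 10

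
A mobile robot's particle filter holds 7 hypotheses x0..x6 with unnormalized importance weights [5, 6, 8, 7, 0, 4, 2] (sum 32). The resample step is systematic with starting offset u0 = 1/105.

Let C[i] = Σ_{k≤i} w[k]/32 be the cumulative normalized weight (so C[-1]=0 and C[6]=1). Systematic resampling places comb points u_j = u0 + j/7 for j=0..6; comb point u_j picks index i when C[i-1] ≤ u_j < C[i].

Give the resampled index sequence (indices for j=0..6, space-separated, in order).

C = [5/32, 11/32, 19/32, 13/16, 13/16, 15/16, 1]
j=0: u_0=1/105 ∈ [0, 5/32) → index 0
j=1: u_1=16/105 ∈ [0, 5/32) → index 0
j=2: u_2=31/105 ∈ [5/32, 11/32) → index 1
j=3: u_3=46/105 ∈ [11/32, 19/32) → index 2
j=4: u_4=61/105 ∈ [11/32, 19/32) → index 2
j=5: u_5=76/105 ∈ [19/32, 13/16) → index 3
j=6: u_6=13/15 ∈ [13/16, 15/16) → index 5

0 0 1 2 2 3 5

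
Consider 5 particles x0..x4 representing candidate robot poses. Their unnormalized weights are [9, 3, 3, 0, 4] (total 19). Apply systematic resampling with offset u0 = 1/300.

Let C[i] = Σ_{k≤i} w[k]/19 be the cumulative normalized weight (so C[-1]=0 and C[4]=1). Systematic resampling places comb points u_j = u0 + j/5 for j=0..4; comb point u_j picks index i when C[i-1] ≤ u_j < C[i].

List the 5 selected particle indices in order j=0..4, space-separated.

C = [9/19, 12/19, 15/19, 15/19, 1]
j=0: u_0=1/300 ∈ [0, 9/19) → index 0
j=1: u_1=61/300 ∈ [0, 9/19) → index 0
j=2: u_2=121/300 ∈ [0, 9/19) → index 0
j=3: u_3=181/300 ∈ [9/19, 12/19) → index 1
j=4: u_4=241/300 ∈ [15/19, 1) → index 4

0 0 0 1 4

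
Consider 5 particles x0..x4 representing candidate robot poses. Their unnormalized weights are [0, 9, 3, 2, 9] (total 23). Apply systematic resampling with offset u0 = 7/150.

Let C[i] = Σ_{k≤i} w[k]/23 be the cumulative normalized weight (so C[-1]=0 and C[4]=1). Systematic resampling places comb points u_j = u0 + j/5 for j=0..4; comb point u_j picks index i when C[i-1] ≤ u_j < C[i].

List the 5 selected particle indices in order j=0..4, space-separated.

1 1 2 4 4

C = [0, 9/23, 12/23, 14/23, 1]
j=0: u_0=7/150 ∈ [0, 9/23) → index 1
j=1: u_1=37/150 ∈ [0, 9/23) → index 1
j=2: u_2=67/150 ∈ [9/23, 12/23) → index 2
j=3: u_3=97/150 ∈ [14/23, 1) → index 4
j=4: u_4=127/150 ∈ [14/23, 1) → index 4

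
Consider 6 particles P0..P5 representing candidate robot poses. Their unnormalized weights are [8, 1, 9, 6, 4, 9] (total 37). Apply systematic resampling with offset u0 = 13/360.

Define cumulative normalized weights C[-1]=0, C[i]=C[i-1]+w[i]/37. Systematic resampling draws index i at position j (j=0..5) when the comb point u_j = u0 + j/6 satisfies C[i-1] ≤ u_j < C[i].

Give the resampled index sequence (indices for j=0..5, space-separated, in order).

0 0 2 3 4 5

C = [8/37, 9/37, 18/37, 24/37, 28/37, 1]
j=0: u_0=13/360 ∈ [0, 8/37) → index 0
j=1: u_1=73/360 ∈ [0, 8/37) → index 0
j=2: u_2=133/360 ∈ [9/37, 18/37) → index 2
j=3: u_3=193/360 ∈ [18/37, 24/37) → index 3
j=4: u_4=253/360 ∈ [24/37, 28/37) → index 4
j=5: u_5=313/360 ∈ [28/37, 1) → index 5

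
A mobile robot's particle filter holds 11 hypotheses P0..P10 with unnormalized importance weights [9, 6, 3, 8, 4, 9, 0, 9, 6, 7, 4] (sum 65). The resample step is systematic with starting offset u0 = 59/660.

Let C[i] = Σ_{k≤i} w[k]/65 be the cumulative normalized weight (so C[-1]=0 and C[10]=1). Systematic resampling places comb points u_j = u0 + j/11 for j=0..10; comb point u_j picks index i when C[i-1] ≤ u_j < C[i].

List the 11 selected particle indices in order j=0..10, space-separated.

0 1 2 3 4 5 7 7 8 9 10

C = [9/65, 3/13, 18/65, 2/5, 6/13, 3/5, 3/5, 48/65, 54/65, 61/65, 1]
j=0: u_0=59/660 ∈ [0, 9/65) → index 0
j=1: u_1=119/660 ∈ [9/65, 3/13) → index 1
j=2: u_2=179/660 ∈ [3/13, 18/65) → index 2
j=3: u_3=239/660 ∈ [18/65, 2/5) → index 3
j=4: u_4=299/660 ∈ [2/5, 6/13) → index 4
j=5: u_5=359/660 ∈ [6/13, 3/5) → index 5
j=6: u_6=419/660 ∈ [3/5, 48/65) → index 7
j=7: u_7=479/660 ∈ [3/5, 48/65) → index 7
j=8: u_8=49/60 ∈ [48/65, 54/65) → index 8
j=9: u_9=599/660 ∈ [54/65, 61/65) → index 9
j=10: u_10=659/660 ∈ [61/65, 1) → index 10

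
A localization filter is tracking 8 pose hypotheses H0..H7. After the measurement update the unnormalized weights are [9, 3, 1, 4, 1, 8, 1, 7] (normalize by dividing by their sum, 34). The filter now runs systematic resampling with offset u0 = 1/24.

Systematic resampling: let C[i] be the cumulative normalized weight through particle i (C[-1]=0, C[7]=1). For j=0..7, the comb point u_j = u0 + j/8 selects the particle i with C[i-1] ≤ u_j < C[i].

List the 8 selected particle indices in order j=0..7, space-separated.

0 0 1 3 5 5 6 7

C = [9/34, 6/17, 13/34, 1/2, 9/17, 13/17, 27/34, 1]
j=0: u_0=1/24 ∈ [0, 9/34) → index 0
j=1: u_1=1/6 ∈ [0, 9/34) → index 0
j=2: u_2=7/24 ∈ [9/34, 6/17) → index 1
j=3: u_3=5/12 ∈ [13/34, 1/2) → index 3
j=4: u_4=13/24 ∈ [9/17, 13/17) → index 5
j=5: u_5=2/3 ∈ [9/17, 13/17) → index 5
j=6: u_6=19/24 ∈ [13/17, 27/34) → index 6
j=7: u_7=11/12 ∈ [27/34, 1) → index 7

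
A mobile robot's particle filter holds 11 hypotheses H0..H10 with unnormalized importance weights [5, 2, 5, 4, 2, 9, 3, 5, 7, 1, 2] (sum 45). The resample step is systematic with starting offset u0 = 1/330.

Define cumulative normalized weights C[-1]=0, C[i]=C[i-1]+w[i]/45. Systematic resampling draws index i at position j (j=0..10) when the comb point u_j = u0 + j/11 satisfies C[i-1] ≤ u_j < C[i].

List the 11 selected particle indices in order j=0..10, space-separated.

C = [1/9, 7/45, 4/15, 16/45, 2/5, 3/5, 2/3, 7/9, 14/15, 43/45, 1]
j=0: u_0=1/330 ∈ [0, 1/9) → index 0
j=1: u_1=31/330 ∈ [0, 1/9) → index 0
j=2: u_2=61/330 ∈ [7/45, 4/15) → index 2
j=3: u_3=91/330 ∈ [4/15, 16/45) → index 3
j=4: u_4=11/30 ∈ [16/45, 2/5) → index 4
j=5: u_5=151/330 ∈ [2/5, 3/5) → index 5
j=6: u_6=181/330 ∈ [2/5, 3/5) → index 5
j=7: u_7=211/330 ∈ [3/5, 2/3) → index 6
j=8: u_8=241/330 ∈ [2/3, 7/9) → index 7
j=9: u_9=271/330 ∈ [7/9, 14/15) → index 8
j=10: u_10=301/330 ∈ [7/9, 14/15) → index 8

0 0 2 3 4 5 5 6 7 8 8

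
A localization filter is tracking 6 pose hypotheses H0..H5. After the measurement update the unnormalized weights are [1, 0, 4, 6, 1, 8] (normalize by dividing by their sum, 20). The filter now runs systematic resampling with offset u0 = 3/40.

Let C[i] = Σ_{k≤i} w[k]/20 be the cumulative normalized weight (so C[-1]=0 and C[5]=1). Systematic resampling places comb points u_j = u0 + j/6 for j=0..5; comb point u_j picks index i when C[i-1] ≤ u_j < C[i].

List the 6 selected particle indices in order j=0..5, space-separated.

C = [1/20, 1/20, 1/4, 11/20, 3/5, 1]
j=0: u_0=3/40 ∈ [1/20, 1/4) → index 2
j=1: u_1=29/120 ∈ [1/20, 1/4) → index 2
j=2: u_2=49/120 ∈ [1/4, 11/20) → index 3
j=3: u_3=23/40 ∈ [11/20, 3/5) → index 4
j=4: u_4=89/120 ∈ [3/5, 1) → index 5
j=5: u_5=109/120 ∈ [3/5, 1) → index 5

2 2 3 4 5 5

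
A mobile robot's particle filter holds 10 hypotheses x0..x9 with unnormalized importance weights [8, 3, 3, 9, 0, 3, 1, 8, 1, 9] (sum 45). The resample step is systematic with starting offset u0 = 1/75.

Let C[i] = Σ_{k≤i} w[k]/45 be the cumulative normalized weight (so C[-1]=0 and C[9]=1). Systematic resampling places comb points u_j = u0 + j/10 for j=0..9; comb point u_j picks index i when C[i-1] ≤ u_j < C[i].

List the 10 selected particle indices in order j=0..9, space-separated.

0 0 1 3 3 5 7 7 9 9

C = [8/45, 11/45, 14/45, 23/45, 23/45, 26/45, 3/5, 7/9, 4/5, 1]
j=0: u_0=1/75 ∈ [0, 8/45) → index 0
j=1: u_1=17/150 ∈ [0, 8/45) → index 0
j=2: u_2=16/75 ∈ [8/45, 11/45) → index 1
j=3: u_3=47/150 ∈ [14/45, 23/45) → index 3
j=4: u_4=31/75 ∈ [14/45, 23/45) → index 3
j=5: u_5=77/150 ∈ [23/45, 26/45) → index 5
j=6: u_6=46/75 ∈ [3/5, 7/9) → index 7
j=7: u_7=107/150 ∈ [3/5, 7/9) → index 7
j=8: u_8=61/75 ∈ [4/5, 1) → index 9
j=9: u_9=137/150 ∈ [4/5, 1) → index 9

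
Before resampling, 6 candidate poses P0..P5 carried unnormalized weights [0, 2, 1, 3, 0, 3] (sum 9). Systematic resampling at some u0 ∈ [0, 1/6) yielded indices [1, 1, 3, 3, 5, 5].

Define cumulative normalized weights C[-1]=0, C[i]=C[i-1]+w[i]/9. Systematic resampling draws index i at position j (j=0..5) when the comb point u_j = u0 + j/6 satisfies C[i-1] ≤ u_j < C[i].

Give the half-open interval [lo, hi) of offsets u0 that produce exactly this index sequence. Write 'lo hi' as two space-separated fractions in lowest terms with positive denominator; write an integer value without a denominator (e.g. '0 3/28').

C = [0, 2/9, 1/3, 2/3, 2/3, 1]
j=0 picked index 1: u0 ∈ [0, 2/9)
j=1 picked index 1: u0 ∈ [-1/6, 1/18)
j=2 picked index 3: u0 ∈ [0, 1/3)
j=3 picked index 3: u0 ∈ [-1/6, 1/6)
j=4 picked index 5: u0 ∈ [0, 1/3)
j=5 picked index 5: u0 ∈ [-1/6, 1/6)
intersection: [0, 1/18)

0 1/18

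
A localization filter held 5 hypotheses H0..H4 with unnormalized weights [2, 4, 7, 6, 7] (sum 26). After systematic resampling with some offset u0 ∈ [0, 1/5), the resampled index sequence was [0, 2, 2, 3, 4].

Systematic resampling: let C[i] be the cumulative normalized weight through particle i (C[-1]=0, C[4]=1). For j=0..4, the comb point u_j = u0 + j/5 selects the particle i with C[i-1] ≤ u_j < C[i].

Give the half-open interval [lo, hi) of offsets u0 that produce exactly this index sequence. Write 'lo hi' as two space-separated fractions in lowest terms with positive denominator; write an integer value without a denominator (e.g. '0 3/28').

2/65 1/13

C = [1/13, 3/13, 1/2, 19/26, 1]
j=0 picked index 0: u0 ∈ [0, 1/13)
j=1 picked index 2: u0 ∈ [2/65, 3/10)
j=2 picked index 2: u0 ∈ [-11/65, 1/10)
j=3 picked index 3: u0 ∈ [-1/10, 17/130)
j=4 picked index 4: u0 ∈ [-9/130, 1/5)
intersection: [2/65, 1/13)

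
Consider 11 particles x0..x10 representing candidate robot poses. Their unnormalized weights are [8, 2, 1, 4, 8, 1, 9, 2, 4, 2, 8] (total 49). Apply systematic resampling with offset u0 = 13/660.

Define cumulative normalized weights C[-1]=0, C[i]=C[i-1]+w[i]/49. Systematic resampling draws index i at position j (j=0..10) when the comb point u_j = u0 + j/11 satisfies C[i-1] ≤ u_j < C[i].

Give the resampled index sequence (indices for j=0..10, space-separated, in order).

0 0 1 3 4 5 6 6 8 10 10

C = [8/49, 10/49, 11/49, 15/49, 23/49, 24/49, 33/49, 5/7, 39/49, 41/49, 1]
j=0: u_0=13/660 ∈ [0, 8/49) → index 0
j=1: u_1=73/660 ∈ [0, 8/49) → index 0
j=2: u_2=133/660 ∈ [8/49, 10/49) → index 1
j=3: u_3=193/660 ∈ [11/49, 15/49) → index 3
j=4: u_4=23/60 ∈ [15/49, 23/49) → index 4
j=5: u_5=313/660 ∈ [23/49, 24/49) → index 5
j=6: u_6=373/660 ∈ [24/49, 33/49) → index 6
j=7: u_7=433/660 ∈ [24/49, 33/49) → index 6
j=8: u_8=493/660 ∈ [5/7, 39/49) → index 8
j=9: u_9=553/660 ∈ [41/49, 1) → index 10
j=10: u_10=613/660 ∈ [41/49, 1) → index 10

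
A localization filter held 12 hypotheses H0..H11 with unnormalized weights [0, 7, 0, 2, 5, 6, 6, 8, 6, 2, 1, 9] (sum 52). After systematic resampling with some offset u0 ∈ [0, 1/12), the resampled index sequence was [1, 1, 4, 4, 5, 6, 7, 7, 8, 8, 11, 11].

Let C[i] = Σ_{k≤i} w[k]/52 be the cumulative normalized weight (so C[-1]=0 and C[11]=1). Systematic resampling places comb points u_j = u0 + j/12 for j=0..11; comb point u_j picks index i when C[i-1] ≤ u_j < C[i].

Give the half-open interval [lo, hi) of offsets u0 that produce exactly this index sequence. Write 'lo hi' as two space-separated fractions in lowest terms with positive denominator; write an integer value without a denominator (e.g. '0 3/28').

1/156 1/52

C = [0, 7/52, 7/52, 9/52, 7/26, 5/13, 1/2, 17/26, 10/13, 21/26, 43/52, 1]
j=0 picked index 1: u0 ∈ [0, 7/52)
j=1 picked index 1: u0 ∈ [-1/12, 2/39)
j=2 picked index 4: u0 ∈ [1/156, 4/39)
j=3 picked index 4: u0 ∈ [-1/13, 1/52)
j=4 picked index 5: u0 ∈ [-5/78, 2/39)
j=5 picked index 6: u0 ∈ [-5/156, 1/12)
j=6 picked index 7: u0 ∈ [0, 2/13)
j=7 picked index 7: u0 ∈ [-1/12, 11/156)
j=8 picked index 8: u0 ∈ [-1/78, 4/39)
j=9 picked index 8: u0 ∈ [-5/52, 1/52)
j=10 picked index 11: u0 ∈ [-1/156, 1/6)
j=11 picked index 11: u0 ∈ [-7/78, 1/12)
intersection: [1/156, 1/52)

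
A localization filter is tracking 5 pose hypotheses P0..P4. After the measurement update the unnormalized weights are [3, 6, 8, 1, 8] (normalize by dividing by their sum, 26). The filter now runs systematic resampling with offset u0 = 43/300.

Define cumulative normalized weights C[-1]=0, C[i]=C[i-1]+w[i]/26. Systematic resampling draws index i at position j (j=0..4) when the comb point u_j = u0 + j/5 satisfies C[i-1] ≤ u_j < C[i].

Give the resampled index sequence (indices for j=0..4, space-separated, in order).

1 1 2 4 4

C = [3/26, 9/26, 17/26, 9/13, 1]
j=0: u_0=43/300 ∈ [3/26, 9/26) → index 1
j=1: u_1=103/300 ∈ [3/26, 9/26) → index 1
j=2: u_2=163/300 ∈ [9/26, 17/26) → index 2
j=3: u_3=223/300 ∈ [9/13, 1) → index 4
j=4: u_4=283/300 ∈ [9/13, 1) → index 4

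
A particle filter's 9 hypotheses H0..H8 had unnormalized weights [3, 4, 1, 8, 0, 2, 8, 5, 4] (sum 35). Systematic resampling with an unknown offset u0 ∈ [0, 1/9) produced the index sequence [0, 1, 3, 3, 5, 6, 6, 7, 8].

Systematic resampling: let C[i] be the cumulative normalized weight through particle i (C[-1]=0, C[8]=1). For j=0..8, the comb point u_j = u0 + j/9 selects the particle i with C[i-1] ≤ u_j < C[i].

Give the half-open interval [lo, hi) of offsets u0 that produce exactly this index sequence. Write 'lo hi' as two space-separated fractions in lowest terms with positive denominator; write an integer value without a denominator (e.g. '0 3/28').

4/315 22/315

C = [3/35, 1/5, 8/35, 16/35, 16/35, 18/35, 26/35, 31/35, 1]
j=0 picked index 0: u0 ∈ [0, 3/35)
j=1 picked index 1: u0 ∈ [-8/315, 4/45)
j=2 picked index 3: u0 ∈ [2/315, 74/315)
j=3 picked index 3: u0 ∈ [-11/105, 13/105)
j=4 picked index 5: u0 ∈ [4/315, 22/315)
j=5 picked index 6: u0 ∈ [-13/315, 59/315)
j=6 picked index 6: u0 ∈ [-16/105, 8/105)
j=7 picked index 7: u0 ∈ [-11/315, 34/315)
j=8 picked index 8: u0 ∈ [-1/315, 1/9)
intersection: [4/315, 22/315)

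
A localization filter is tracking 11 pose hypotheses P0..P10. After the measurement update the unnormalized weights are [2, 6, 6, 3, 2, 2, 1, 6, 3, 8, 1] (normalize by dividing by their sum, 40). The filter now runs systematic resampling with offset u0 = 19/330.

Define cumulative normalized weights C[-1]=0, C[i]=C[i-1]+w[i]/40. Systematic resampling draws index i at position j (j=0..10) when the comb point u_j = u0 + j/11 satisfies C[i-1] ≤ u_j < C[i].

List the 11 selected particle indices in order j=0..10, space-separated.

C = [1/20, 1/5, 7/20, 17/40, 19/40, 21/40, 11/20, 7/10, 31/40, 39/40, 1]
j=0: u_0=19/330 ∈ [1/20, 1/5) → index 1
j=1: u_1=49/330 ∈ [1/20, 1/5) → index 1
j=2: u_2=79/330 ∈ [1/5, 7/20) → index 2
j=3: u_3=109/330 ∈ [1/5, 7/20) → index 2
j=4: u_4=139/330 ∈ [7/20, 17/40) → index 3
j=5: u_5=169/330 ∈ [19/40, 21/40) → index 5
j=6: u_6=199/330 ∈ [11/20, 7/10) → index 7
j=7: u_7=229/330 ∈ [11/20, 7/10) → index 7
j=8: u_8=259/330 ∈ [31/40, 39/40) → index 9
j=9: u_9=289/330 ∈ [31/40, 39/40) → index 9
j=10: u_10=29/30 ∈ [31/40, 39/40) → index 9

1 1 2 2 3 5 7 7 9 9 9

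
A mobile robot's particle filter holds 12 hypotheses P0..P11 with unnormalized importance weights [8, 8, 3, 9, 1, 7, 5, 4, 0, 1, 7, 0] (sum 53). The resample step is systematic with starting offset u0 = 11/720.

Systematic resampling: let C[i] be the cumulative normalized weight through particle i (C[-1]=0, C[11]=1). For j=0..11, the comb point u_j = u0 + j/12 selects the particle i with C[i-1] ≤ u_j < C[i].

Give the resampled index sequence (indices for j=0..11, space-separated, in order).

C = [8/53, 16/53, 19/53, 28/53, 29/53, 36/53, 41/53, 45/53, 45/53, 46/53, 1, 1]
j=0: u_0=11/720 ∈ [0, 8/53) → index 0
j=1: u_1=71/720 ∈ [0, 8/53) → index 0
j=2: u_2=131/720 ∈ [8/53, 16/53) → index 1
j=3: u_3=191/720 ∈ [8/53, 16/53) → index 1
j=4: u_4=251/720 ∈ [16/53, 19/53) → index 2
j=5: u_5=311/720 ∈ [19/53, 28/53) → index 3
j=6: u_6=371/720 ∈ [19/53, 28/53) → index 3
j=7: u_7=431/720 ∈ [29/53, 36/53) → index 5
j=8: u_8=491/720 ∈ [36/53, 41/53) → index 6
j=9: u_9=551/720 ∈ [36/53, 41/53) → index 6
j=10: u_10=611/720 ∈ [41/53, 45/53) → index 7
j=11: u_11=671/720 ∈ [46/53, 1) → index 10

0 0 1 1 2 3 3 5 6 6 7 10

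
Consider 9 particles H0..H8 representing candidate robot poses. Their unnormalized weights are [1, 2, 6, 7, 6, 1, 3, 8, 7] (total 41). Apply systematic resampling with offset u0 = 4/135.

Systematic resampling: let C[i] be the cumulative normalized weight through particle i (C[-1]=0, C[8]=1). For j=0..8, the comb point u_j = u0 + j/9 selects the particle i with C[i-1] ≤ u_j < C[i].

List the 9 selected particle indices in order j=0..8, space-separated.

C = [1/41, 3/41, 9/41, 16/41, 22/41, 23/41, 26/41, 34/41, 1]
j=0: u_0=4/135 ∈ [1/41, 3/41) → index 1
j=1: u_1=19/135 ∈ [3/41, 9/41) → index 2
j=2: u_2=34/135 ∈ [9/41, 16/41) → index 3
j=3: u_3=49/135 ∈ [9/41, 16/41) → index 3
j=4: u_4=64/135 ∈ [16/41, 22/41) → index 4
j=5: u_5=79/135 ∈ [23/41, 26/41) → index 6
j=6: u_6=94/135 ∈ [26/41, 34/41) → index 7
j=7: u_7=109/135 ∈ [26/41, 34/41) → index 7
j=8: u_8=124/135 ∈ [34/41, 1) → index 8

1 2 3 3 4 6 7 7 8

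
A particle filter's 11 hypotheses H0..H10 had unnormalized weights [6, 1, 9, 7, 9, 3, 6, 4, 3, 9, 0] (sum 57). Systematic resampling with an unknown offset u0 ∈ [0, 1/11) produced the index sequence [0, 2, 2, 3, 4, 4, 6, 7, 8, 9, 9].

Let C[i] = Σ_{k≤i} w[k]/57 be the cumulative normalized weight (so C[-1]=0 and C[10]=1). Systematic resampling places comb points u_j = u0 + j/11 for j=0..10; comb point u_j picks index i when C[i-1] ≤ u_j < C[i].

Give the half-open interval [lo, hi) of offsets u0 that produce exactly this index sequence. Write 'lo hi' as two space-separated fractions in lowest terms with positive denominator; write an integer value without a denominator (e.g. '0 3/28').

C = [2/19, 7/57, 16/57, 23/57, 32/57, 35/57, 41/57, 15/19, 16/19, 1, 1]
j=0 picked index 0: u0 ∈ [0, 2/19)
j=1 picked index 2: u0 ∈ [20/627, 119/627)
j=2 picked index 2: u0 ∈ [-37/627, 62/627)
j=3 picked index 3: u0 ∈ [5/627, 82/627)
j=4 picked index 4: u0 ∈ [25/627, 124/627)
j=5 picked index 4: u0 ∈ [-32/627, 67/627)
j=6 picked index 6: u0 ∈ [43/627, 109/627)
j=7 picked index 7: u0 ∈ [52/627, 32/209)
j=8 picked index 8: u0 ∈ [13/209, 24/209)
j=9 picked index 9: u0 ∈ [5/209, 2/11)
j=10 picked index 9: u0 ∈ [-14/209, 1/11)
intersection: [52/627, 1/11)

52/627 1/11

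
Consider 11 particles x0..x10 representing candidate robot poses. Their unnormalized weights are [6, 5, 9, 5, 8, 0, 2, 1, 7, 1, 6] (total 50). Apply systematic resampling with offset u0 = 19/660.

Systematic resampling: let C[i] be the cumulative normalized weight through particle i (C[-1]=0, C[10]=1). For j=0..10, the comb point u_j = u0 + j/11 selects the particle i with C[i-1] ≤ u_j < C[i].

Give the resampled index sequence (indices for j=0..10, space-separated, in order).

0 0 1 2 2 3 4 6 8 8 10

C = [3/25, 11/50, 2/5, 1/2, 33/50, 33/50, 7/10, 18/25, 43/50, 22/25, 1]
j=0: u_0=19/660 ∈ [0, 3/25) → index 0
j=1: u_1=79/660 ∈ [0, 3/25) → index 0
j=2: u_2=139/660 ∈ [3/25, 11/50) → index 1
j=3: u_3=199/660 ∈ [11/50, 2/5) → index 2
j=4: u_4=259/660 ∈ [11/50, 2/5) → index 2
j=5: u_5=29/60 ∈ [2/5, 1/2) → index 3
j=6: u_6=379/660 ∈ [1/2, 33/50) → index 4
j=7: u_7=439/660 ∈ [33/50, 7/10) → index 6
j=8: u_8=499/660 ∈ [18/25, 43/50) → index 8
j=9: u_9=559/660 ∈ [18/25, 43/50) → index 8
j=10: u_10=619/660 ∈ [22/25, 1) → index 10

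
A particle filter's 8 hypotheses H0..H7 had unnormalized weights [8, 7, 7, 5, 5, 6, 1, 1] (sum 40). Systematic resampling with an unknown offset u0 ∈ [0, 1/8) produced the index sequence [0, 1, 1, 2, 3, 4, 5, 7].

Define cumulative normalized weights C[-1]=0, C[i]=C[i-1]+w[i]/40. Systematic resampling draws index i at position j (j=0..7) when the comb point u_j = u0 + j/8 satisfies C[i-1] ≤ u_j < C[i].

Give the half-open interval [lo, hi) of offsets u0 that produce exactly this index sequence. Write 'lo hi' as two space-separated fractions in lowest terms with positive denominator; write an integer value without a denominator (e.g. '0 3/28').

C = [1/5, 3/8, 11/20, 27/40, 4/5, 19/20, 39/40, 1]
j=0 picked index 0: u0 ∈ [0, 1/5)
j=1 picked index 1: u0 ∈ [3/40, 1/4)
j=2 picked index 1: u0 ∈ [-1/20, 1/8)
j=3 picked index 2: u0 ∈ [0, 7/40)
j=4 picked index 3: u0 ∈ [1/20, 7/40)
j=5 picked index 4: u0 ∈ [1/20, 7/40)
j=6 picked index 5: u0 ∈ [1/20, 1/5)
j=7 picked index 7: u0 ∈ [1/10, 1/8)
intersection: [1/10, 1/8)

1/10 1/8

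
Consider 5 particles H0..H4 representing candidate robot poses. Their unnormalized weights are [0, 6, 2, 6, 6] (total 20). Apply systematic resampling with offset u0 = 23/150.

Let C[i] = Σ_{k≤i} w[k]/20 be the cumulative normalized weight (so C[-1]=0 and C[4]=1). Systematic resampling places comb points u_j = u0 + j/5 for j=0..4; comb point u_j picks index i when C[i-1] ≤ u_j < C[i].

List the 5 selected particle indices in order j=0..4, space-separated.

1 2 3 4 4

C = [0, 3/10, 2/5, 7/10, 1]
j=0: u_0=23/150 ∈ [0, 3/10) → index 1
j=1: u_1=53/150 ∈ [3/10, 2/5) → index 2
j=2: u_2=83/150 ∈ [2/5, 7/10) → index 3
j=3: u_3=113/150 ∈ [7/10, 1) → index 4
j=4: u_4=143/150 ∈ [7/10, 1) → index 4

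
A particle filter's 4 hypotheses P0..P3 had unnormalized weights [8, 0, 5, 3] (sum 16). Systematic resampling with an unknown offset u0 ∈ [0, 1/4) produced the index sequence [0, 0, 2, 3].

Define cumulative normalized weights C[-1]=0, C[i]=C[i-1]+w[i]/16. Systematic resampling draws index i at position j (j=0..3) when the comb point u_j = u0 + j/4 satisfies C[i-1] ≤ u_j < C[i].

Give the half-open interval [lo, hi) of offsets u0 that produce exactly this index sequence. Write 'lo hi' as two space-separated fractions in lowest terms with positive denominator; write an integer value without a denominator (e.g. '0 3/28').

1/16 1/4

C = [1/2, 1/2, 13/16, 1]
j=0 picked index 0: u0 ∈ [0, 1/2)
j=1 picked index 0: u0 ∈ [-1/4, 1/4)
j=2 picked index 2: u0 ∈ [0, 5/16)
j=3 picked index 3: u0 ∈ [1/16, 1/4)
intersection: [1/16, 1/4)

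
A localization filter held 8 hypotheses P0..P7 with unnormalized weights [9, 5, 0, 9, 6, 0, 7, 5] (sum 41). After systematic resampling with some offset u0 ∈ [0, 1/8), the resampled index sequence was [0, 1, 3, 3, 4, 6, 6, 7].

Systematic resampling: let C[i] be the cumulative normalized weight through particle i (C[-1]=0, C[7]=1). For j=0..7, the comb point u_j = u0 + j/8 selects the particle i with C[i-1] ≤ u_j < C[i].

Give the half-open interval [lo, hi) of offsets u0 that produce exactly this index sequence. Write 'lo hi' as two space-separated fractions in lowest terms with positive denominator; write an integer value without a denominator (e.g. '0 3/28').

31/328 1/8

C = [9/41, 14/41, 14/41, 23/41, 29/41, 29/41, 36/41, 1]
j=0 picked index 0: u0 ∈ [0, 9/41)
j=1 picked index 1: u0 ∈ [31/328, 71/328)
j=2 picked index 3: u0 ∈ [15/164, 51/164)
j=3 picked index 3: u0 ∈ [-11/328, 61/328)
j=4 picked index 4: u0 ∈ [5/82, 17/82)
j=5 picked index 6: u0 ∈ [27/328, 83/328)
j=6 picked index 6: u0 ∈ [-7/164, 21/164)
j=7 picked index 7: u0 ∈ [1/328, 1/8)
intersection: [31/328, 1/8)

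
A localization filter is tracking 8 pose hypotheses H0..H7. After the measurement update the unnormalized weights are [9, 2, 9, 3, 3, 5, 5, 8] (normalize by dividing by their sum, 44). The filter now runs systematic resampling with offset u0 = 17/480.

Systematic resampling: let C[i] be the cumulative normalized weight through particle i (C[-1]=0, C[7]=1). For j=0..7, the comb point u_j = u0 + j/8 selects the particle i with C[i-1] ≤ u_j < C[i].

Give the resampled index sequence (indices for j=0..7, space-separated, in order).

C = [9/44, 1/4, 5/11, 23/44, 13/22, 31/44, 9/11, 1]
j=0: u_0=17/480 ∈ [0, 9/44) → index 0
j=1: u_1=77/480 ∈ [0, 9/44) → index 0
j=2: u_2=137/480 ∈ [1/4, 5/11) → index 2
j=3: u_3=197/480 ∈ [1/4, 5/11) → index 2
j=4: u_4=257/480 ∈ [23/44, 13/22) → index 4
j=5: u_5=317/480 ∈ [13/22, 31/44) → index 5
j=6: u_6=377/480 ∈ [31/44, 9/11) → index 6
j=7: u_7=437/480 ∈ [9/11, 1) → index 7

0 0 2 2 4 5 6 7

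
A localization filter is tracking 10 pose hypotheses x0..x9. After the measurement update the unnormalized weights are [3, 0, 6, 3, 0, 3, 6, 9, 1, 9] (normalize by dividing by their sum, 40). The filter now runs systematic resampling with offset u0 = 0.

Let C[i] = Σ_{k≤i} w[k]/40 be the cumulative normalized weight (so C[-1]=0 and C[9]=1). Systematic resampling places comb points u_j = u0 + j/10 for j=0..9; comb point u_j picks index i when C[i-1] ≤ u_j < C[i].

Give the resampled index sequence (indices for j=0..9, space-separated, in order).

0 2 2 5 6 6 7 7 9 9

C = [3/40, 3/40, 9/40, 3/10, 3/10, 3/8, 21/40, 3/4, 31/40, 1]
j=0: u_0=0 ∈ [0, 3/40) → index 0
j=1: u_1=1/10 ∈ [3/40, 9/40) → index 2
j=2: u_2=1/5 ∈ [3/40, 9/40) → index 2
j=3: u_3=3/10 ∈ [3/10, 3/8) → index 5
j=4: u_4=2/5 ∈ [3/8, 21/40) → index 6
j=5: u_5=1/2 ∈ [3/8, 21/40) → index 6
j=6: u_6=3/5 ∈ [21/40, 3/4) → index 7
j=7: u_7=7/10 ∈ [21/40, 3/4) → index 7
j=8: u_8=4/5 ∈ [31/40, 1) → index 9
j=9: u_9=9/10 ∈ [31/40, 1) → index 9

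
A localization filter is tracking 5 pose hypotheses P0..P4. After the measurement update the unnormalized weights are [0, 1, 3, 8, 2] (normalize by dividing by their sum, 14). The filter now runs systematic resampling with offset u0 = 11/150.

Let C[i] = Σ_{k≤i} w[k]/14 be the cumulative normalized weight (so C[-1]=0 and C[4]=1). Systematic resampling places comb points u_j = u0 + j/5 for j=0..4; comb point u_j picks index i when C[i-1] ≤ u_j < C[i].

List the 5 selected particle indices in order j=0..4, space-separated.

C = [0, 1/14, 2/7, 6/7, 1]
j=0: u_0=11/150 ∈ [1/14, 2/7) → index 2
j=1: u_1=41/150 ∈ [1/14, 2/7) → index 2
j=2: u_2=71/150 ∈ [2/7, 6/7) → index 3
j=3: u_3=101/150 ∈ [2/7, 6/7) → index 3
j=4: u_4=131/150 ∈ [6/7, 1) → index 4

2 2 3 3 4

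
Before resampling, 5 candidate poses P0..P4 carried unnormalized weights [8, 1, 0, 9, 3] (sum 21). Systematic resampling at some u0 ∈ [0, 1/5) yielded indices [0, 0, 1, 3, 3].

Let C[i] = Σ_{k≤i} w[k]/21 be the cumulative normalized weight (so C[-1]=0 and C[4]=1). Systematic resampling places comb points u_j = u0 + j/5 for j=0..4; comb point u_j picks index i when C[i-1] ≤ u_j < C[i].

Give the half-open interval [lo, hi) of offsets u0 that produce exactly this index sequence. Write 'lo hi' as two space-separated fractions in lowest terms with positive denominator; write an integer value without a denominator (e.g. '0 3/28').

0 1/35

C = [8/21, 3/7, 3/7, 6/7, 1]
j=0 picked index 0: u0 ∈ [0, 8/21)
j=1 picked index 0: u0 ∈ [-1/5, 19/105)
j=2 picked index 1: u0 ∈ [-2/105, 1/35)
j=3 picked index 3: u0 ∈ [-6/35, 9/35)
j=4 picked index 3: u0 ∈ [-13/35, 2/35)
intersection: [0, 1/35)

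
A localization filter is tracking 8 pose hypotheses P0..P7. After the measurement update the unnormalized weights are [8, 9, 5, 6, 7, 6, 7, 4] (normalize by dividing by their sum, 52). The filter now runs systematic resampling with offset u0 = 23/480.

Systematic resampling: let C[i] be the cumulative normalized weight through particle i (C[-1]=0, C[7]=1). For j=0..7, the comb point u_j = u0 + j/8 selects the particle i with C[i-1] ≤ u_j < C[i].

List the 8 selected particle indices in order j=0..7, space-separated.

0 1 1 2 4 4 6 6

C = [2/13, 17/52, 11/26, 7/13, 35/52, 41/52, 12/13, 1]
j=0: u_0=23/480 ∈ [0, 2/13) → index 0
j=1: u_1=83/480 ∈ [2/13, 17/52) → index 1
j=2: u_2=143/480 ∈ [2/13, 17/52) → index 1
j=3: u_3=203/480 ∈ [17/52, 11/26) → index 2
j=4: u_4=263/480 ∈ [7/13, 35/52) → index 4
j=5: u_5=323/480 ∈ [7/13, 35/52) → index 4
j=6: u_6=383/480 ∈ [41/52, 12/13) → index 6
j=7: u_7=443/480 ∈ [41/52, 12/13) → index 6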